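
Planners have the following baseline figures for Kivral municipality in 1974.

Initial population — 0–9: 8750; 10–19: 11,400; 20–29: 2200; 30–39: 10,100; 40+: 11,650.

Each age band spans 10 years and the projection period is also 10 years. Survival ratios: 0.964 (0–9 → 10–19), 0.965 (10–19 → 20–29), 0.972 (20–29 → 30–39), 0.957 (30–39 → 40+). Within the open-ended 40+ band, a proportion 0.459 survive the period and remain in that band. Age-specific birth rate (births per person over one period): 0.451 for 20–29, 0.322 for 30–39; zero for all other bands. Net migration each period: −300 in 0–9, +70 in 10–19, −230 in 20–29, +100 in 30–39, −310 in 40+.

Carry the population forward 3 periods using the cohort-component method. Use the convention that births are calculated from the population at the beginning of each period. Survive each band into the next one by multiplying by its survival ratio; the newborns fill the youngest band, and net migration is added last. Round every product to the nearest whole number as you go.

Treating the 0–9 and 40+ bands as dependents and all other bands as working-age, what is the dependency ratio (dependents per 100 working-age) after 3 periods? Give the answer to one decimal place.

Call the groups 1 to 5, youngest first.
After projecting period 1:
Births: 2200 × 0.451 = 992, 10100 × 0.322 = 3252 ⇒ total 4244
Group 2: 8750 × 0.964 = 8435
Group 3: 11400 × 0.965 = 11001
Group 4: 2200 × 0.972 = 2138
Group 5: 10100 × 0.957 + 11650 × 0.459 = 9666 + 5347 = 15013
Net migration: Group 1 − 300 → 3944; Group 2 + 70 → 8505; Group 3 − 230 → 10771; Group 4 + 100 → 2238; Group 5 − 310 → 14703
Population now: 0–9=3944, 10–19=8505, 20–29=10771, 30–39=2238, 40+=14703
After projecting period 2:
Births: 10771 × 0.451 = 4858, 2238 × 0.322 = 721 ⇒ total 5579
Group 2: 3944 × 0.964 = 3802
Group 3: 8505 × 0.965 = 8207
Group 4: 10771 × 0.972 = 10469
Group 5: 2238 × 0.957 + 14703 × 0.459 = 2142 + 6749 = 8891
Net migration: Group 1 − 300 → 5279; Group 2 + 70 → 3872; Group 3 − 230 → 7977; Group 4 + 100 → 10569; Group 5 − 310 → 8581
Population now: 0–9=5279, 10–19=3872, 20–29=7977, 30–39=10569, 40+=8581
After projecting period 3:
Births: 7977 × 0.451 = 3598, 10569 × 0.322 = 3403 ⇒ total 7001
Group 2: 5279 × 0.964 = 5089
Group 3: 3872 × 0.965 = 3736
Group 4: 7977 × 0.972 = 7754
Group 5: 10569 × 0.957 + 8581 × 0.459 = 10115 + 3939 = 14054
Net migration: Group 1 − 300 → 6701; Group 2 + 70 → 5159; Group 3 − 230 → 3506; Group 4 + 100 → 7854; Group 5 − 310 → 13744
Population now: 0–9=6701, 10–19=5159, 20–29=3506, 30–39=7854, 40+=13744
Dependents (band 0–9 + band 40+) = 6701 + 13744 = 20445; working-age = 16519; ratio = 20445/16519 × 100 = 123.8

123.8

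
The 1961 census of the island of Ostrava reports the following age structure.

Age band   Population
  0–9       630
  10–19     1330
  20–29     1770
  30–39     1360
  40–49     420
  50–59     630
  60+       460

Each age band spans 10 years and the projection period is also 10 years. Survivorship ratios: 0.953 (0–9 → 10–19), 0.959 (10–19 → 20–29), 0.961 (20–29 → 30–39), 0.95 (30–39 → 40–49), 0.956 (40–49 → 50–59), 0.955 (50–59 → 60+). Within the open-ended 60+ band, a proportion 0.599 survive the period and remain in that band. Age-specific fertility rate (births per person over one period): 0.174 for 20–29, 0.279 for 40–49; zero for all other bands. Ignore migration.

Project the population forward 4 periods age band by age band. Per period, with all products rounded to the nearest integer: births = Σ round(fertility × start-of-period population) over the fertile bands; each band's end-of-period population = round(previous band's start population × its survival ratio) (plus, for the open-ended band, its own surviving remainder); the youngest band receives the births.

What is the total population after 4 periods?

5969

(Bands numbered youngest = 1 to oldest = 7.)
[period 1]
Births: 1770 * 0.174 = 308  |  420 * 0.279 = 117 ⇒ total 425
Band 2: 630 * 0.953 = 600
Band 3: 1330 * 0.959 = 1275
Band 4: 1770 * 0.961 = 1701
Band 5: 1360 * 0.95 = 1292
Band 6: 420 * 0.956 = 402
Band 7: 630 * 0.955 + 460 * 0.599 = 602 + 276 = 878
→ [425, 600, 1275, 1701, 1292, 402, 878]
[period 2]
Births: 1275 * 0.174 = 222  |  1292 * 0.279 = 360 ⇒ total 582
Band 2: 425 * 0.953 = 405
Band 3: 600 * 0.959 = 575
Band 4: 1275 * 0.961 = 1225
Band 5: 1701 * 0.95 = 1616
Band 6: 1292 * 0.956 = 1235
Band 7: 402 * 0.955 + 878 * 0.599 = 384 + 526 = 910
→ [582, 405, 575, 1225, 1616, 1235, 910]
[period 3]
Births: 575 * 0.174 = 100  |  1616 * 0.279 = 451 ⇒ total 551
Band 2: 582 * 0.953 = 555
Band 3: 405 * 0.959 = 388
Band 4: 575 * 0.961 = 553
Band 5: 1225 * 0.95 = 1164
Band 6: 1616 * 0.956 = 1545
Band 7: 1235 * 0.955 + 910 * 0.599 = 1179 + 545 = 1724
→ [551, 555, 388, 553, 1164, 1545, 1724]
[period 4]
Births: 388 * 0.174 = 68  |  1164 * 0.279 = 325 ⇒ total 393
Band 2: 551 * 0.953 = 525
Band 3: 555 * 0.959 = 532
Band 4: 388 * 0.961 = 373
Band 5: 553 * 0.95 = 525
Band 6: 1164 * 0.956 = 1113
Band 7: 1545 * 0.955 + 1724 * 0.599 = 1475 + 1033 = 2508
→ [393, 525, 532, 373, 525, 1113, 2508]
Total after period 4: 393 + 525 + 532 + 373 + 525 + 1113 + 2508 = 5969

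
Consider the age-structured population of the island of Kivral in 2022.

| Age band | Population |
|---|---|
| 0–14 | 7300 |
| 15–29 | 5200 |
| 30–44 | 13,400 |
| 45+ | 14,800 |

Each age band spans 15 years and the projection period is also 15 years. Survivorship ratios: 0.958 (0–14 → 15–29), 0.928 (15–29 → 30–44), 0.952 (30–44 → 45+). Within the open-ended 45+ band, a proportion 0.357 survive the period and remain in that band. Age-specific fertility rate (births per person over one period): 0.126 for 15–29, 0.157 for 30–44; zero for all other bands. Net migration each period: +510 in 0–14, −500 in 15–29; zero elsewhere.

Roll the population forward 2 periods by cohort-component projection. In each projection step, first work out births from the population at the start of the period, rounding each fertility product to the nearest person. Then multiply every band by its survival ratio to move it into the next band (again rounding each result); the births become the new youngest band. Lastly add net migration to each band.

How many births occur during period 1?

2759

(Bands numbered youngest = 1 to oldest = 4.)
After projecting period 1:
Births: 5200 × 0.126 = 655, 13400 × 0.157 = 2104 ⇒ total 2759
Band 2: 7300 × 0.958 = 6993
Band 3: 5200 × 0.928 = 4826
Band 4: 13400 × 0.952 + 14800 × 0.357 = 12757 + 5284 = 18041
Net migration: Band 1 + 510 → 3269; Band 2 − 500 → 6493
Giving 3269 / 6493 / 4826 / 18041.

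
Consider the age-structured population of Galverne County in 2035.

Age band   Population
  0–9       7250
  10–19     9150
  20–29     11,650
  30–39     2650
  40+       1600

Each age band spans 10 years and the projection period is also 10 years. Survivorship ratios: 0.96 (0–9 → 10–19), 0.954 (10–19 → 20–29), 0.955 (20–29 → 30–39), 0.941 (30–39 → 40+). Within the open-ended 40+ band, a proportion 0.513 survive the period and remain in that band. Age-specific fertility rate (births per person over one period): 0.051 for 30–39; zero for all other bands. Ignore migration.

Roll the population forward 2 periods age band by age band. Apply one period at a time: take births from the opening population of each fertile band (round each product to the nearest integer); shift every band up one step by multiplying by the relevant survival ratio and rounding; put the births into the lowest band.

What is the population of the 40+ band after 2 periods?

[period 1]
Births: 2650 * 0.051 = 135
10–19: 7250 * 0.96 = 6960
20–29: 9150 * 0.954 = 8729
30–39: 11650 * 0.955 = 11126
40+: 2650 * 0.941 + 1600 * 0.513 = 2494 + 821 = 3315
→ [135, 6960, 8729, 11126, 3315]
[period 2]
Births: 11126 * 0.051 = 567
10–19: 135 * 0.96 = 130
20–29: 6960 * 0.954 = 6640
30–39: 8729 * 0.955 = 8336
40+: 11126 * 0.941 + 3315 * 0.513 = 10470 + 1701 = 12171
→ [567, 130, 6640, 8336, 12171]

12171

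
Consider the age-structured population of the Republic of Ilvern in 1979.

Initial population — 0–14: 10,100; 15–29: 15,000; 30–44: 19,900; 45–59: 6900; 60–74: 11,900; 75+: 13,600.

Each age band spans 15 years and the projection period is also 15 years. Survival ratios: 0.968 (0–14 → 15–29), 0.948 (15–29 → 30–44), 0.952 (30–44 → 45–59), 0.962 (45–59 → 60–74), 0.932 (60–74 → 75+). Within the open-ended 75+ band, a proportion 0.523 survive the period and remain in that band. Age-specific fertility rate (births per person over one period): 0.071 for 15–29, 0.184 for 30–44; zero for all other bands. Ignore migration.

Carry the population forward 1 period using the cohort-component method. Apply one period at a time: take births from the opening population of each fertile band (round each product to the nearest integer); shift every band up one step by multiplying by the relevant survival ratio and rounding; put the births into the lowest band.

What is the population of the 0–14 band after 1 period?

4727

(Bands numbered youngest = 1 to oldest = 6.)
[period 1]
Births: 15000 * 0.071 = 1065  |  19900 * 0.184 = 3662 → total 4727
Band 2: 10100 * 0.968 = 9777
Band 3: 15000 * 0.948 = 14220
Band 4: 19900 * 0.952 = 18945
Band 5: 6900 * 0.962 = 6638
Band 6: 11900 * 0.932 + 13600 * 0.523 = 11091 + 7113 = 18204
End of period: [4727, 9777, 14220, 18945, 6638, 18204]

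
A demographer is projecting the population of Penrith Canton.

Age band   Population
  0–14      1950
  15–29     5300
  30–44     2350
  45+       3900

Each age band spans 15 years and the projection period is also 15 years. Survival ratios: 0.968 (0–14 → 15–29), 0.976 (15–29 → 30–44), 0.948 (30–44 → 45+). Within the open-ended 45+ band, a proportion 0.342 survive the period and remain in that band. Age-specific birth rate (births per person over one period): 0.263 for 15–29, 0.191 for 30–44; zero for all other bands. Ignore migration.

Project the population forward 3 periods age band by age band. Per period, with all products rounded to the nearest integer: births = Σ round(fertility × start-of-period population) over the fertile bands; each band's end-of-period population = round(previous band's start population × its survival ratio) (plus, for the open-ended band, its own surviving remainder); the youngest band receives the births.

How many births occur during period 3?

821

— Period 1 —
Births: 5300 × 0.263 = 1394  |  2350 × 0.191 = 449 → total 1843
15–29: 1950 × 0.968 = 1888
30–44: 5300 × 0.976 = 5173
45+: 2350 × 0.948 + 3900 × 0.342 = 2228 + 1334 = 3562
Giving 1843 / 1888 / 5173 / 3562.
— Period 2 —
Births: 1888 × 0.263 = 497  |  5173 × 0.191 = 988 → total 1485
15–29: 1843 × 0.968 = 1784
30–44: 1888 × 0.976 = 1843
45+: 5173 × 0.948 + 3562 × 0.342 = 4904 + 1218 = 6122
Giving 1485 / 1784 / 1843 / 6122.
— Period 3 —
Births: 1784 × 0.263 = 469  |  1843 × 0.191 = 352 → total 821
15–29: 1485 × 0.968 = 1437
30–44: 1784 × 0.976 = 1741
45+: 1843 × 0.948 + 6122 × 0.342 = 1747 + 2094 = 3841
Giving 821 / 1437 / 1741 / 3841.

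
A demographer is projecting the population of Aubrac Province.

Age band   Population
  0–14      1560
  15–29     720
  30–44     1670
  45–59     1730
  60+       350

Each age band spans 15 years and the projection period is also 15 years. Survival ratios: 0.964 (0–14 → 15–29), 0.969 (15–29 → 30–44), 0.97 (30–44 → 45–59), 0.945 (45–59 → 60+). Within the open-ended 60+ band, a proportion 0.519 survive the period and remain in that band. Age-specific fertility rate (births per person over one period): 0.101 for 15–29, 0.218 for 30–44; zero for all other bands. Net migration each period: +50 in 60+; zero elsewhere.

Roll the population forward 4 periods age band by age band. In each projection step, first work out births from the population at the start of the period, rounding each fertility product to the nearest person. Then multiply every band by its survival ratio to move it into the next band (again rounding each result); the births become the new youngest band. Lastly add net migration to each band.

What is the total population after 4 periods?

3577

Numbering the groups 1..5 from youngest to oldest:
Period 1.
Births: 720 × 0.101 = 73 ; 1670 × 0.218 = 364 → 437
Group 2: 1560 × 0.964 = 1504
Group 3: 720 × 0.969 = 698
Group 4: 1670 × 0.97 = 1620
Group 5: 1730 × 0.945 + 350 × 0.519 = 1635 + 182 = 1817
Net migration: Group 5 + 50 → 1867
→ [437, 1504, 698, 1620, 1867]
Period 2.
Births: 1504 × 0.101 = 152 ; 698 × 0.218 = 152 → 304
Group 2: 437 × 0.964 = 421
Group 3: 1504 × 0.969 = 1457
Group 4: 698 × 0.97 = 677
Group 5: 1620 × 0.945 + 1867 × 0.519 = 1531 + 969 = 2500
Net migration: Group 5 + 50 → 2550
→ [304, 421, 1457, 677, 2550]
Period 3.
Births: 421 × 0.101 = 43 ; 1457 × 0.218 = 318 → 361
Group 2: 304 × 0.964 = 293
Group 3: 421 × 0.969 = 408
Group 4: 1457 × 0.97 = 1413
Group 5: 677 × 0.945 + 2550 × 0.519 = 640 + 1323 = 1963
Net migration: Group 5 + 50 → 2013
→ [361, 293, 408, 1413, 2013]
Period 4.
Births: 293 × 0.101 = 30 ; 408 × 0.218 = 89 → 119
Group 2: 361 × 0.964 = 348
Group 3: 293 × 0.969 = 284
Group 4: 408 × 0.97 = 396
Group 5: 1413 × 0.945 + 2013 × 0.519 = 1335 + 1045 = 2380
Net migration: Group 5 + 50 → 2430
→ [119, 348, 284, 396, 2430]
Total after period 4: 119 + 348 + 284 + 396 + 2430 = 3577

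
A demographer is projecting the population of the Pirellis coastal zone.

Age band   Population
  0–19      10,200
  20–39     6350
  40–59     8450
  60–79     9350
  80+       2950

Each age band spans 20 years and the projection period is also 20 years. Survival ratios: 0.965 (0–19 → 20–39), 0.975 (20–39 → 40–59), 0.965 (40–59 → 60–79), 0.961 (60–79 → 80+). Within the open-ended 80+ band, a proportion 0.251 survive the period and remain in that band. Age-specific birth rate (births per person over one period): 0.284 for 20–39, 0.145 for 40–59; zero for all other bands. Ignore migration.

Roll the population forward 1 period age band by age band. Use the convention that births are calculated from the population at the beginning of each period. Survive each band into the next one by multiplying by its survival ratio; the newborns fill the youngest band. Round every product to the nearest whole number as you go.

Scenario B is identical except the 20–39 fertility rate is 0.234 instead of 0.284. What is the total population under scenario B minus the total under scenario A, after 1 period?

-317

[period 1]
Births: 6350 * 0.284 = 1803 ; 8450 * 0.145 = 1225 → 3028
20–39: 10200 * 0.965 = 9843
40–59: 6350 * 0.975 = 6191
60–79: 8450 * 0.965 = 8154
80+: 9350 * 0.961 + 2950 * 0.251 = 8985 + 740 = 9725
Giving 3028 / 9843 / 6191 / 8154 / 9725.
Scenario A total after 1 period: 36941
Scenario B projection —
[period 1]
Births: 6350 * 0.234 = 1486 ; 8450 * 0.145 = 1225 → 2711
20–39: 10200 * 0.965 = 9843
40–59: 6350 * 0.975 = 6191
60–79: 8450 * 0.965 = 8154
80+: 9350 * 0.961 + 2950 * 0.251 = 8985 + 740 = 9725
Giving 2711 / 9843 / 6191 / 8154 / 9725.
Scenario B total after 1 period: 36624
Difference B − A = 36624 − 36941 = -317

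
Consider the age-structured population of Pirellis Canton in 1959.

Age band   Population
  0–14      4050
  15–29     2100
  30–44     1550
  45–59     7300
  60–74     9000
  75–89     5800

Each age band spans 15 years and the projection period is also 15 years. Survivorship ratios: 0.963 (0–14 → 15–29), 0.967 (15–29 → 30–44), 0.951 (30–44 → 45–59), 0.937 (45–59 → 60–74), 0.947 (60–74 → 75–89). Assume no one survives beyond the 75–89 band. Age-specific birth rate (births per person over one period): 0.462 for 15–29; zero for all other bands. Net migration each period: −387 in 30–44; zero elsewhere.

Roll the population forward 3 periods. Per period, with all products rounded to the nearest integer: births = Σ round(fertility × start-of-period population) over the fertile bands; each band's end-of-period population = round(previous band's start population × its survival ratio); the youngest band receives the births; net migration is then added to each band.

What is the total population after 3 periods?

8674

After projecting period 1:
Births: 2100 * 0.462 = 970
15–29: 4050 * 0.963 = 3900
30–44: 2100 * 0.967 = 2031
45–59: 1550 * 0.951 = 1474
60–74: 7300 * 0.937 = 6840
75–89: 9000 * 0.947 = 8523
Net migration: 30–44 − 387 → 1644
Population now: 0–14=970, 15–29=3900, 30–44=1644, 45–59=1474, 60–74=6840, 75–89=8523
After projecting period 2:
Births: 3900 * 0.462 = 1802
15–29: 970 * 0.963 = 934
30–44: 3900 * 0.967 = 3771
45–59: 1644 * 0.951 = 1563
60–74: 1474 * 0.937 = 1381
75–89: 6840 * 0.947 = 6477
Net migration: 30–44 − 387 → 3384
Population now: 0–14=1802, 15–29=934, 30–44=3384, 45–59=1563, 60–74=1381, 75–89=6477
After projecting period 3:
Births: 934 * 0.462 = 432
15–29: 1802 * 0.963 = 1735
30–44: 934 * 0.967 = 903
45–59: 3384 * 0.951 = 3218
60–74: 1563 * 0.937 = 1465
75–89: 1381 * 0.947 = 1308
Net migration: 30–44 − 387 → 516
Population now: 0–14=432, 15–29=1735, 30–44=516, 45–59=3218, 60–74=1465, 75–89=1308
Total after period 3: 432 + 1735 + 516 + 3218 + 1465 + 1308 = 8674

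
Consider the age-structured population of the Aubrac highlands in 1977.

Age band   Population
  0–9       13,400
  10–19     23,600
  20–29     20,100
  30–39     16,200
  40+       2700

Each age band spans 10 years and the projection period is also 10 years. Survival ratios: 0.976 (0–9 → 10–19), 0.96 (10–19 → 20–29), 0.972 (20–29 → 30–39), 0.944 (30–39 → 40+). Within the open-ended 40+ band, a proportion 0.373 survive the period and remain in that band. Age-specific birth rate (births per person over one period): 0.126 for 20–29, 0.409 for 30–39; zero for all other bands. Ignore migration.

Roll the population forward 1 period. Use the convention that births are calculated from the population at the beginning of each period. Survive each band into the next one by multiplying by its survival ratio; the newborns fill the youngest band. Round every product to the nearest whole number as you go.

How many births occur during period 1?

Numbering the groups 1..5 from youngest to oldest:
— Period 1 —
Births: 20100 × 0.126 = 2533, 16200 × 0.409 = 6626 → 9159
Group 2: 13400 × 0.976 = 13078
Group 3: 23600 × 0.96 = 22656
Group 4: 20100 × 0.972 = 19537
Group 5: 16200 × 0.944 + 2700 × 0.373 = 15293 + 1007 = 16300
→ [9159, 13078, 22656, 19537, 16300]

9159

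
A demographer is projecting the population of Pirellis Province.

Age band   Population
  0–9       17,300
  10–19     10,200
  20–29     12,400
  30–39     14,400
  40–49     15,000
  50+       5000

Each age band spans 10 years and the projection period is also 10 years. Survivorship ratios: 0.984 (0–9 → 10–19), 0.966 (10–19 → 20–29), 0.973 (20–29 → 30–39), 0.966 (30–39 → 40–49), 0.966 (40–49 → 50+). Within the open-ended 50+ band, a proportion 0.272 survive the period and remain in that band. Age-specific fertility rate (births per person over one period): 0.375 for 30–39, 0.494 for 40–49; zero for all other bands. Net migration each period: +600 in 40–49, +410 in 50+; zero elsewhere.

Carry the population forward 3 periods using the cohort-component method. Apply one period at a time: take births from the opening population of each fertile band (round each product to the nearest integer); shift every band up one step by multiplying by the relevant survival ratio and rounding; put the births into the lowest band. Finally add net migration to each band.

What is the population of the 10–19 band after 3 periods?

Numbering the groups 1..6 from youngest to oldest:
[period 1]
Births: 14400 × 0.375 = 5400 ; 15000 × 0.494 = 7410 → total 12810
Group 2: 17300 × 0.984 = 17023
Group 3: 10200 × 0.966 = 9853
Group 4: 12400 × 0.973 = 12065
Group 5: 14400 × 0.966 = 13910
Group 6: 15000 × 0.966 + 5000 × 0.272 = 14490 + 1360 = 15850
Net migration: Group 5 + 600 → 14510; Group 6 + 410 → 16260
End of period: [12810, 17023, 9853, 12065, 14510, 16260]
[period 2]
Births: 12065 × 0.375 = 4524 ; 14510 × 0.494 = 7168 → total 11692
Group 2: 12810 × 0.984 = 12605
Group 3: 17023 × 0.966 = 16444
Group 4: 9853 × 0.973 = 9587
Group 5: 12065 × 0.966 = 11655
Group 6: 14510 × 0.966 + 16260 × 0.272 = 14017 + 4423 = 18440
Net migration: Group 5 + 600 → 12255; Group 6 + 410 → 18850
End of period: [11692, 12605, 16444, 9587, 12255, 18850]
[period 3]
Births: 9587 × 0.375 = 3595 ; 12255 × 0.494 = 6054 → total 9649
Group 2: 11692 × 0.984 = 11505
Group 3: 12605 × 0.966 = 12176
Group 4: 16444 × 0.973 = 16000
Group 5: 9587 × 0.966 = 9261
Group 6: 12255 × 0.966 + 18850 × 0.272 = 11838 + 5127 = 16965
Net migration: Group 5 + 600 → 9861; Group 6 + 410 → 17375
End of period: [9649, 11505, 12176, 16000, 9861, 17375]

11505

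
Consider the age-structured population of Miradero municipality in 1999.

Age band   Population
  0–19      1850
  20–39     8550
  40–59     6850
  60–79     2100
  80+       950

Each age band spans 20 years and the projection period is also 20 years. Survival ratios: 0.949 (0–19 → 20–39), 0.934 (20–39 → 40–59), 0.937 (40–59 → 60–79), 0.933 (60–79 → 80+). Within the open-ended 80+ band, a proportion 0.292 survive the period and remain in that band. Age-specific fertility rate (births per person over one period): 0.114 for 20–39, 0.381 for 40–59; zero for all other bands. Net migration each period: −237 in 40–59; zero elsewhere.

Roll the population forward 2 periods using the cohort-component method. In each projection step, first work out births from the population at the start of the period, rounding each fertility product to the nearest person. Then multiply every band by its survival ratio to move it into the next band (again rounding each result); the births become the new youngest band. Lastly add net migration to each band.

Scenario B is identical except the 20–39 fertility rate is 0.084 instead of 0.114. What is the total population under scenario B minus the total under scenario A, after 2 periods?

After projecting period 1:
Births: 8550 × 0.114 = 975, 6850 × 0.381 = 2610 — total 3585
20–39: 1850 × 0.949 = 1756
40–59: 8550 × 0.934 = 7986
60–79: 6850 × 0.937 = 6418
80+: 2100 × 0.933 + 950 × 0.292 = 1959 + 277 = 2236
Net migration: 40–59 − 237 → 7749
Population now: 0–19=3585, 20–39=1756, 40–59=7749, 60–79=6418, 80+=2236
After projecting period 2:
Births: 1756 × 0.114 = 200, 7749 × 0.381 = 2952 — total 3152
20–39: 3585 × 0.949 = 3402
40–59: 1756 × 0.934 = 1640
60–79: 7749 × 0.937 = 7261
80+: 6418 × 0.933 + 2236 × 0.292 = 5988 + 653 = 6641
Net migration: 40–59 − 237 → 1403
Population now: 0–19=3152, 20–39=3402, 40–59=1403, 60–79=7261, 80+=6641
Scenario A total after 2 periods: 21859
Scenario B projection —
After projecting period 1:
Births: 8550 × 0.084 = 718, 6850 × 0.381 = 2610 — total 3328
20–39: 1850 × 0.949 = 1756
40–59: 8550 × 0.934 = 7986
60–79: 6850 × 0.937 = 6418
80+: 2100 × 0.933 + 950 × 0.292 = 1959 + 277 = 2236
Net migration: 40–59 − 237 → 7749
Population now: 0–19=3328, 20–39=1756, 40–59=7749, 60–79=6418, 80+=2236
After projecting period 2:
Births: 1756 × 0.084 = 148, 7749 × 0.381 = 2952 — total 3100
20–39: 3328 × 0.949 = 3158
40–59: 1756 × 0.934 = 1640
60–79: 7749 × 0.937 = 7261
80+: 6418 × 0.933 + 2236 × 0.292 = 5988 + 653 = 6641
Net migration: 40–59 − 237 → 1403
Population now: 0–19=3100, 20–39=3158, 40–59=1403, 60–79=7261, 80+=6641
Scenario B total after 2 periods: 21563
Difference B − A = 21563 − 21859 = -296

-296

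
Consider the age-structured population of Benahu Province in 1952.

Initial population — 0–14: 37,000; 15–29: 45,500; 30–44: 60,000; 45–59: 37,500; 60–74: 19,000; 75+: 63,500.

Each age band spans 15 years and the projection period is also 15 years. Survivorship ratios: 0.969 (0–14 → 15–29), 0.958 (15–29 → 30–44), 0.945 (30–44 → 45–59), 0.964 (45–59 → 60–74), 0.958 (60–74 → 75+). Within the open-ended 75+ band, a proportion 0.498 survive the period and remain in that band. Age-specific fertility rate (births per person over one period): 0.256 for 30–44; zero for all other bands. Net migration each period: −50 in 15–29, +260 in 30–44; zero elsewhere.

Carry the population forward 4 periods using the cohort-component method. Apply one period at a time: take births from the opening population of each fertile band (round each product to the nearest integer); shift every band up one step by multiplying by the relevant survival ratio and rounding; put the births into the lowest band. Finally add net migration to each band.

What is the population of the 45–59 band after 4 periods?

(Bands numbered youngest = 1 to oldest = 6.)
Period 1:
Births: 60000 * 0.256 = 15360
Band 2: 37000 * 0.969 = 35853
Band 3: 45500 * 0.958 = 43589
Band 4: 60000 * 0.945 = 56700
Band 5: 37500 * 0.964 = 36150
Band 6: 19000 * 0.958 + 63500 * 0.498 = 18202 + 31623 = 49825
Net migration: Band 2 − 50 → 35803; Band 3 + 260 → 43849
End of period: [15360, 35803, 43849, 56700, 36150, 49825]
Period 2:
Births: 43849 * 0.256 = 11225
Band 2: 15360 * 0.969 = 14884
Band 3: 35803 * 0.958 = 34299
Band 4: 43849 * 0.945 = 41437
Band 5: 56700 * 0.964 = 54659
Band 6: 36150 * 0.958 + 49825 * 0.498 = 34632 + 24813 = 59445
Net migration: Band 2 − 50 → 14834; Band 3 + 260 → 34559
End of period: [11225, 14834, 34559, 41437, 54659, 59445]
Period 3:
Births: 34559 * 0.256 = 8847
Band 2: 11225 * 0.969 = 10877
Band 3: 14834 * 0.958 = 14211
Band 4: 34559 * 0.945 = 32658
Band 5: 41437 * 0.964 = 39945
Band 6: 54659 * 0.958 + 59445 * 0.498 = 52363 + 29604 = 81967
Net migration: Band 2 − 50 → 10827; Band 3 + 260 → 14471
End of period: [8847, 10827, 14471, 32658, 39945, 81967]
Period 4:
Births: 14471 * 0.256 = 3705
Band 2: 8847 * 0.969 = 8573
Band 3: 10827 * 0.958 = 10372
Band 4: 14471 * 0.945 = 13675
Band 5: 32658 * 0.964 = 31482
Band 6: 39945 * 0.958 + 81967 * 0.498 = 38267 + 40820 = 79087
Net migration: Band 2 − 50 → 8523; Band 3 + 260 → 10632
End of period: [3705, 8523, 10632, 13675, 31482, 79087]

13675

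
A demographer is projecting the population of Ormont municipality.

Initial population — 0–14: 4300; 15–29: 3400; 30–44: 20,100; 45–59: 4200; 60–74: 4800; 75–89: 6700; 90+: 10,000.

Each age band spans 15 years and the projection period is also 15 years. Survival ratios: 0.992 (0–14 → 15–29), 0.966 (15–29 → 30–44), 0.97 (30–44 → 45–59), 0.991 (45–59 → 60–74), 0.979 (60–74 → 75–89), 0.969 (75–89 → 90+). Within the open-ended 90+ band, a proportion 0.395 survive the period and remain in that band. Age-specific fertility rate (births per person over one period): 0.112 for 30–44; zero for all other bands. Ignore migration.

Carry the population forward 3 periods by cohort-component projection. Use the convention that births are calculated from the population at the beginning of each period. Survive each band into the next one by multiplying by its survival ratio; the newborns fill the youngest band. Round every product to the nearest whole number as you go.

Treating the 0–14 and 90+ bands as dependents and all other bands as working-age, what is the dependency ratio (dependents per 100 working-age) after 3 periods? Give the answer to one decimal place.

27.4

Numbering the groups 1..7 from youngest to oldest:
After projecting period 1:
Births: 20100 × 0.112 = 2251
Group 2: 4300 × 0.992 = 4266
Group 3: 3400 × 0.966 = 3284
Group 4: 20100 × 0.97 = 19497
Group 5: 4200 × 0.991 = 4162
Group 6: 4800 × 0.979 = 4699
Group 7: 6700 × 0.969 + 10000 × 0.395 = 6492 + 3950 = 10442
Population now: 0–14=2251, 15–29=4266, 30–44=3284, 45–59=19497, 60–74=4162, 75–89=4699, 90+=10442
After projecting period 2:
Births: 3284 × 0.112 = 368
Group 2: 2251 × 0.992 = 2233
Group 3: 4266 × 0.966 = 4121
Group 4: 3284 × 0.97 = 3185
Group 5: 19497 × 0.991 = 19322
Group 6: 4162 × 0.979 = 4075
Group 7: 4699 × 0.969 + 10442 × 0.395 = 4553 + 4125 = 8678
Population now: 0–14=368, 15–29=2233, 30–44=4121, 45–59=3185, 60–74=19322, 75–89=4075, 90+=8678
After projecting period 3:
Births: 4121 × 0.112 = 462
Group 2: 368 × 0.992 = 365
Group 3: 2233 × 0.966 = 2157
Group 4: 4121 × 0.97 = 3997
Group 5: 3185 × 0.991 = 3156
Group 6: 19322 × 0.979 = 18916
Group 7: 4075 × 0.969 + 8678 × 0.395 = 3949 + 3428 = 7377
Population now: 0–14=462, 15–29=365, 30–44=2157, 45–59=3997, 60–74=3156, 75–89=18916, 90+=7377
Dependents (band 0–14 + band 90+) = 462 + 7377 = 7839; working-age = 28591; ratio = 7839/28591 × 100 = 27.4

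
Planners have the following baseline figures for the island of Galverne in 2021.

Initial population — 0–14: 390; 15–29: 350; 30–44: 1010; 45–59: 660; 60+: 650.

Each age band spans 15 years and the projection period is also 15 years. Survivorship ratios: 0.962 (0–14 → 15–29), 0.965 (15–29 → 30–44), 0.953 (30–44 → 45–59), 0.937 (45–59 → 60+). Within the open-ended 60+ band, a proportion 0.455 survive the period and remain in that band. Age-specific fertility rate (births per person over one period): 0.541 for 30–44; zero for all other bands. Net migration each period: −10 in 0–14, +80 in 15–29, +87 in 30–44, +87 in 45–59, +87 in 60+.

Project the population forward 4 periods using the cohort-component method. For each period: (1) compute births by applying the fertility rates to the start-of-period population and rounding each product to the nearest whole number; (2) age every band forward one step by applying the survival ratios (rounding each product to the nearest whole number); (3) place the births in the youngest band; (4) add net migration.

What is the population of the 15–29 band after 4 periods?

345

— Period 1 —
Births: 1010 * 0.541 = 546
15–29: 390 * 0.962 = 375
30–44: 350 * 0.965 = 338
45–59: 1010 * 0.953 = 963
60+: 660 * 0.937 + 650 * 0.455 = 618 + 296 = 914
Net migration: 0–14 − 10 → 536; 15–29 + 80 → 455; 30–44 + 87 → 425; 45–59 + 87 → 1050; 60+ + 87 → 1001
→ [536, 455, 425, 1050, 1001]
— Period 2 —
Births: 425 * 0.541 = 230
15–29: 536 * 0.962 = 516
30–44: 455 * 0.965 = 439
45–59: 425 * 0.953 = 405
60+: 1050 * 0.937 + 1001 * 0.455 = 984 + 455 = 1439
Net migration: 0–14 − 10 → 220; 15–29 + 80 → 596; 30–44 + 87 → 526; 45–59 + 87 → 492; 60+ + 87 → 1526
→ [220, 596, 526, 492, 1526]
— Period 3 —
Births: 526 * 0.541 = 285
15–29: 220 * 0.962 = 212
30–44: 596 * 0.965 = 575
45–59: 526 * 0.953 = 501
60+: 492 * 0.937 + 1526 * 0.455 = 461 + 694 = 1155
Net migration: 0–14 − 10 → 275; 15–29 + 80 → 292; 30–44 + 87 → 662; 45–59 + 87 → 588; 60+ + 87 → 1242
→ [275, 292, 662, 588, 1242]
— Period 4 —
Births: 662 * 0.541 = 358
15–29: 275 * 0.962 = 265
30–44: 292 * 0.965 = 282
45–59: 662 * 0.953 = 631
60+: 588 * 0.937 + 1242 * 0.455 = 551 + 565 = 1116
Net migration: 0–14 − 10 → 348; 15–29 + 80 → 345; 30–44 + 87 → 369; 45–59 + 87 → 718; 60+ + 87 → 1203
→ [348, 345, 369, 718, 1203]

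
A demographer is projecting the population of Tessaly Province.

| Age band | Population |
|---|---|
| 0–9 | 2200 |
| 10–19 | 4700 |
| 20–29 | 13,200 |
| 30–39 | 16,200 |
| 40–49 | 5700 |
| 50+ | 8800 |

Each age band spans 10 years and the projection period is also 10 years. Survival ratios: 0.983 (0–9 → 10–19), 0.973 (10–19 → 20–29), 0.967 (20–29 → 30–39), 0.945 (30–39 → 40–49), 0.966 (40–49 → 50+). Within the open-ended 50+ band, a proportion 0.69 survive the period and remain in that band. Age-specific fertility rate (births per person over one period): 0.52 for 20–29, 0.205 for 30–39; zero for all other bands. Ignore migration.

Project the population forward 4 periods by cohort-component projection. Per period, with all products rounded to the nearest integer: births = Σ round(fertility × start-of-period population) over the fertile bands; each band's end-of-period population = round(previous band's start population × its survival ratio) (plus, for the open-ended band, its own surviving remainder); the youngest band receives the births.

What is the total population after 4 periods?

46494

Period 1.
Births: 13200 * 0.52 = 6864  |  16200 * 0.205 = 3321 → 10185
10–19: 2200 * 0.983 = 2163
20–29: 4700 * 0.973 = 4573
30–39: 13200 * 0.967 = 12764
40–49: 16200 * 0.945 = 15309
50+: 5700 * 0.966 + 8800 * 0.69 = 5506 + 6072 = 11578
Population now: 0–9=10185, 10–19=2163, 20–29=4573, 30–39=12764, 40–49=15309, 50+=11578
Period 2.
Births: 4573 * 0.52 = 2378  |  12764 * 0.205 = 2617 → 4995
10–19: 10185 * 0.983 = 10012
20–29: 2163 * 0.973 = 2105
30–39: 4573 * 0.967 = 4422
40–49: 12764 * 0.945 = 12062
50+: 15309 * 0.966 + 11578 * 0.69 = 14788 + 7989 = 22777
Population now: 0–9=4995, 10–19=10012, 20–29=2105, 30–39=4422, 40–49=12062, 50+=22777
Period 3.
Births: 2105 * 0.52 = 1095  |  4422 * 0.205 = 907 → 2002
10–19: 4995 * 0.983 = 4910
20–29: 10012 * 0.973 = 9742
30–39: 2105 * 0.967 = 2036
40–49: 4422 * 0.945 = 4179
50+: 12062 * 0.966 + 22777 * 0.69 = 11652 + 15716 = 27368
Population now: 0–9=2002, 10–19=4910, 20–29=9742, 30–39=2036, 40–49=4179, 50+=27368
Period 4.
Births: 9742 * 0.52 = 5066  |  2036 * 0.205 = 417 → 5483
10–19: 2002 * 0.983 = 1968
20–29: 4910 * 0.973 = 4777
30–39: 9742 * 0.967 = 9421
40–49: 2036 * 0.945 = 1924
50+: 4179 * 0.966 + 27368 * 0.69 = 4037 + 18884 = 22921
Population now: 0–9=5483, 10–19=1968, 20–29=4777, 30–39=9421, 40–49=1924, 50+=22921
Total after period 4: 5483 + 1968 + 4777 + 9421 + 1924 + 22921 = 46494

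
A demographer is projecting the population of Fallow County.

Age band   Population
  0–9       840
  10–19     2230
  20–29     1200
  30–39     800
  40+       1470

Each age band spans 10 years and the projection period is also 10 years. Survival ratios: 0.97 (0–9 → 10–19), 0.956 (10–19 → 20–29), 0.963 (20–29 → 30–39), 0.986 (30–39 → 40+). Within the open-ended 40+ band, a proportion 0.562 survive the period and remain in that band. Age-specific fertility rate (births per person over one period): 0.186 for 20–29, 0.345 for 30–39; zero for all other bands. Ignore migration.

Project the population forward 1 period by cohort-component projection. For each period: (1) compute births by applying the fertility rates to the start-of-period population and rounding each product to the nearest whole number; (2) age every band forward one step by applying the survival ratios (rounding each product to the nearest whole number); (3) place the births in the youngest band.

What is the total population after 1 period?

6217

Period 1:
Births: 1200 × 0.186 = 223 ; 800 × 0.345 = 276 ⇒ total 499
10–19: 840 × 0.97 = 815
20–29: 2230 × 0.956 = 2132
30–39: 1200 × 0.963 = 1156
40+: 800 × 0.986 + 1470 × 0.562 = 789 + 826 = 1615
Population now: 0–9=499, 10–19=815, 20–29=2132, 30–39=1156, 40+=1615
Total after period 1: 499 + 815 + 2132 + 1156 + 1615 = 6217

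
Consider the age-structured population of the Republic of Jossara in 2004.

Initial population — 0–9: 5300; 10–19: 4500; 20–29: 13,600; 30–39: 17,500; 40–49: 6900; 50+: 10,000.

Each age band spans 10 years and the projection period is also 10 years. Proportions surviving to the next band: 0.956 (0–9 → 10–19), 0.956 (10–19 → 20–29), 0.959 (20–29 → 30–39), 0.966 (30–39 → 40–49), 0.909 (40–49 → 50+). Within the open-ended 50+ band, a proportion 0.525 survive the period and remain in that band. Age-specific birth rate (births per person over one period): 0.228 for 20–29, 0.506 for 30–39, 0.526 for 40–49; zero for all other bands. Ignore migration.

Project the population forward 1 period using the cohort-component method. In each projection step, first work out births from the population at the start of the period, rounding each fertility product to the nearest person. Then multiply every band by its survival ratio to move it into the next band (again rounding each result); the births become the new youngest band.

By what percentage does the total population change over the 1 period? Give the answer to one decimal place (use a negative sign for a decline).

Period 1:
Births: 13600 × 0.228 = 3101, 17500 × 0.506 = 8855, 6900 × 0.526 = 3629 → 15585
10–19: 5300 × 0.956 = 5067
20–29: 4500 × 0.956 = 4302
30–39: 13600 × 0.959 = 13042
40–49: 17500 × 0.966 = 16905
50+: 6900 × 0.909 + 10000 × 0.525 = 6272 + 5250 = 11522
Population now: 0–9=15585, 10–19=5067, 20–29=4302, 30–39=13042, 40–49=16905, 50+=11522
Total: 57800 → 66423; change = 8623; percentage change = 14.9%

14.9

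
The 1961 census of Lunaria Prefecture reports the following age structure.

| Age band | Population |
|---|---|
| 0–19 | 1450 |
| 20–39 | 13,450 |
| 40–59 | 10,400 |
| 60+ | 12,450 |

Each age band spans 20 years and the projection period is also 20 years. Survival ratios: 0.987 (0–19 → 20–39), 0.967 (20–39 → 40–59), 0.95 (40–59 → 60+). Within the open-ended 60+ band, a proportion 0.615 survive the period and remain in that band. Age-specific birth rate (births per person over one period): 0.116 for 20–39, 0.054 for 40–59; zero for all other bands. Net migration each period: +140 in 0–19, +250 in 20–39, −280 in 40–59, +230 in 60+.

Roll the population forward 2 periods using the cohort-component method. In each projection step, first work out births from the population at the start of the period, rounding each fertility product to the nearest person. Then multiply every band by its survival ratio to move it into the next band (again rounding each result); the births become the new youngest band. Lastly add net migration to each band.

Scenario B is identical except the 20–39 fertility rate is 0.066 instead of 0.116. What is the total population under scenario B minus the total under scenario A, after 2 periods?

Let band 1 be 0–19 through band 4 = 60+.
[period 1]
Births: 13450 × 0.116 = 1560, 10400 × 0.054 = 562 — total 2122
Band 2: 1450 × 0.987 = 1431
Band 3: 13450 × 0.967 = 13006
Band 4: 10400 × 0.95 + 12450 × 0.615 = 9880 + 7657 = 17537
Net migration: Band 1 + 140 → 2262; Band 2 + 250 → 1681; Band 3 − 280 → 12726; Band 4 + 230 → 17767
Giving 2262 / 1681 / 12726 / 17767.
[period 2]
Births: 1681 × 0.116 = 195, 12726 × 0.054 = 687 — total 882
Band 2: 2262 × 0.987 = 2233
Band 3: 1681 × 0.967 = 1626
Band 4: 12726 × 0.95 + 17767 × 0.615 = 12090 + 10927 = 23017
Net migration: Band 1 + 140 → 1022; Band 2 + 250 → 2483; Band 3 − 280 → 1346; Band 4 + 230 → 23247
Giving 1022 / 2483 / 1346 / 23247.
Scenario A total after 2 periods: 28098
Scenario B projection —
[period 1]
Births: 13450 × 0.066 = 888, 10400 × 0.054 = 562 — total 1450
Band 2: 1450 × 0.987 = 1431
Band 3: 13450 × 0.967 = 13006
Band 4: 10400 × 0.95 + 12450 × 0.615 = 9880 + 7657 = 17537
Net migration: Band 1 + 140 → 1590; Band 2 + 250 → 1681; Band 3 − 280 → 12726; Band 4 + 230 → 17767
Giving 1590 / 1681 / 12726 / 17767.
[period 2]
Births: 1681 × 0.066 = 111, 12726 × 0.054 = 687 — total 798
Band 2: 1590 × 0.987 = 1569
Band 3: 1681 × 0.967 = 1626
Band 4: 12726 × 0.95 + 17767 × 0.615 = 12090 + 10927 = 23017
Net migration: Band 1 + 140 → 938; Band 2 + 250 → 1819; Band 3 − 280 → 1346; Band 4 + 230 → 23247
Giving 938 / 1819 / 1346 / 23247.
Scenario B total after 2 periods: 27350
Difference B − A = 27350 − 28098 = -748

-748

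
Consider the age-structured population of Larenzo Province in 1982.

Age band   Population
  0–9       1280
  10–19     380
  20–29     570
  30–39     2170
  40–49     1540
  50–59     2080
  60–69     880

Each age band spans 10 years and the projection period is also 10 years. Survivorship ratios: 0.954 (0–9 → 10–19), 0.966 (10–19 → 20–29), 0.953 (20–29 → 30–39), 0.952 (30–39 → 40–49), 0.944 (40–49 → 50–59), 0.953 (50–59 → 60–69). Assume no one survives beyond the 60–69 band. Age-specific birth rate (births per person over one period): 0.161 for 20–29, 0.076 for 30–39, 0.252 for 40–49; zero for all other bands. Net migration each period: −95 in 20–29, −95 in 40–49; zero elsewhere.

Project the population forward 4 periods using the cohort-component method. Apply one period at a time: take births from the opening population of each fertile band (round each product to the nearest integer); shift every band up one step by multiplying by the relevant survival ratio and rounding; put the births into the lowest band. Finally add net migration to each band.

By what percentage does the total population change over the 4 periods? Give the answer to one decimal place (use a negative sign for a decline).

[period 1]
Births: 570 * 0.161 = 92  |  2170 * 0.076 = 165  |  1540 * 0.252 = 388 → total 645
10–19: 1280 * 0.954 = 1221
20–29: 380 * 0.966 = 367
30–39: 570 * 0.953 = 543
40–49: 2170 * 0.952 = 2066
50–59: 1540 * 0.944 = 1454
60–69: 2080 * 0.953 = 1982
Net migration: 20–29 − 95 → 272; 40–49 − 95 → 1971
End of period: [645, 1221, 272, 543, 1971, 1454, 1982]
[period 2]
Births: 272 * 0.161 = 44  |  543 * 0.076 = 41  |  1971 * 0.252 = 497 → total 582
10–19: 645 * 0.954 = 615
20–29: 1221 * 0.966 = 1179
30–39: 272 * 0.953 = 259
40–49: 543 * 0.952 = 517
50–59: 1971 * 0.944 = 1861
60–69: 1454 * 0.953 = 1386
Net migration: 20–29 − 95 → 1084; 40–49 − 95 → 422
End of period: [582, 615, 1084, 259, 422, 1861, 1386]
[period 3]
Births: 1084 * 0.161 = 175  |  259 * 0.076 = 20  |  422 * 0.252 = 106 → total 301
10–19: 582 * 0.954 = 555
20–29: 615 * 0.966 = 594
30–39: 1084 * 0.953 = 1033
40–49: 259 * 0.952 = 247
50–59: 422 * 0.944 = 398
60–69: 1861 * 0.953 = 1774
Net migration: 20–29 − 95 → 499; 40–49 − 95 → 152
End of period: [301, 555, 499, 1033, 152, 398, 1774]
[period 4]
Births: 499 * 0.161 = 80  |  1033 * 0.076 = 79  |  152 * 0.252 = 38 → total 197
10–19: 301 * 0.954 = 287
20–29: 555 * 0.966 = 536
30–39: 499 * 0.953 = 476
40–49: 1033 * 0.952 = 983
50–59: 152 * 0.944 = 143
60–69: 398 * 0.953 = 379
Net migration: 20–29 − 95 → 441; 40–49 − 95 → 888
End of period: [197, 287, 441, 476, 888, 143, 379]
Total: 8900 → 2811; change = -6089; percentage change = -68.4%

-68.4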